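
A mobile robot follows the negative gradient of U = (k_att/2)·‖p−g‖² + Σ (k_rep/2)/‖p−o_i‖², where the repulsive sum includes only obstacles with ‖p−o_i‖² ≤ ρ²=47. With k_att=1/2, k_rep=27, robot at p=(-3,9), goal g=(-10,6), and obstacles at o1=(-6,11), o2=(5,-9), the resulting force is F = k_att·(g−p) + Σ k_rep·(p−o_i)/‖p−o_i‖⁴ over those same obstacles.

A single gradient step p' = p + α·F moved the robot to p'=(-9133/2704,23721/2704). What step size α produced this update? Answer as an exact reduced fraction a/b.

F_att = 1/2·(g−p) = 1/2·(-7,-3) = (-3.5000,-1.5000)
o1: d²=13 ≤ ρ²=47; F_rep = 27·(3,-2)/13² = (0.4793,-0.3195)
o2: d²=388 > ρ²=47 → inactive
F = F_att + ΣF_rep = (-3.0207,-1.8195)
Δp = p'−p = (-0.3776,-0.2274); α = Δx/Fx = (-1021/2704) / (-1021/338) = 1/8
check: Δy/Fy = (-615/2704) / (-615/338) = 1/8 ✓

α = 1/8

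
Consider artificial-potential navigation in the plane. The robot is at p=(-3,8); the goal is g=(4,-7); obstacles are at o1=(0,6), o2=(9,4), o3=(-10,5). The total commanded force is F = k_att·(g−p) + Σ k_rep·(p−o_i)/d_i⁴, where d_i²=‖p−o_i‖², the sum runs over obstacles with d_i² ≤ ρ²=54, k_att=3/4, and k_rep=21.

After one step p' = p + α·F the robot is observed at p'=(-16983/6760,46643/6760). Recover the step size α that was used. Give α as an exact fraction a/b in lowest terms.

α = 1/10

F_att = 3/4·(g−p) = 3/4·(7,-15) = (5.2500,-11.2500)
o1: d²=13 ≤ ρ²=54; F_rep = 21·(-3,2)/13² = (-0.3728,0.2485)
o2: d²=160 > ρ²=54 → inactive
o3: d²=58 > ρ²=54 → inactive
F = F_att + ΣF_rep = (4.8772,-11.0015)
Δp = p'−p = (0.4877,-1.1001); α = Δx/Fx = (3297/6760) / (3297/676) = 1/10
check: Δy/Fy = (-7437/6760) / (-7437/676) = 1/10 ✓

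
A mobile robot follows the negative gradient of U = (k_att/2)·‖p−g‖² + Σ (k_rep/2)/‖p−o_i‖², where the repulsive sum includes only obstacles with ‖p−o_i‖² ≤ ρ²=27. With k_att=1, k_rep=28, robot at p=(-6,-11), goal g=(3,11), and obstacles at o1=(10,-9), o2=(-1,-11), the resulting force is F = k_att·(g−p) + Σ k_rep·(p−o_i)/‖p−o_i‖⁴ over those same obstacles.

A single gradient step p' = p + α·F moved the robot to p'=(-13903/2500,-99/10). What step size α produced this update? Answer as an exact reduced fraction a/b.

F_att = 1·(g−p) = 1·(9,22) = (9.0000,22.0000)
o1: d²=260 > ρ²=27 → inactive
o2: d²=25 ≤ ρ²=27; F_rep = 28·(-5,0)/25² = (-0.2240,0.0000)
F = F_att + ΣF_rep = (8.7760,22.0000)
Δp = p'−p = (0.4388,1.1000); α = Δx/Fx = (1097/2500) / (1097/125) = 1/20
check: Δy/Fy = (11/10) / (22) = 1/20 ✓

α = 1/20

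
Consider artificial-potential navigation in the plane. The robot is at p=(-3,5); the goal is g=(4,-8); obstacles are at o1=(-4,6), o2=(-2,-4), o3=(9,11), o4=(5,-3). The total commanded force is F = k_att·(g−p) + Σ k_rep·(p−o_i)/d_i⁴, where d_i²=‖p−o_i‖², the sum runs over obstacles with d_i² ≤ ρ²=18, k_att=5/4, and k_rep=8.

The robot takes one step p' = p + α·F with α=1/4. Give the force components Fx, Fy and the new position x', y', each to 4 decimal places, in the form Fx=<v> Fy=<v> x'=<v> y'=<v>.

F_att = 5/4·(g−p) = 5/4·(7,-13) = (8.7500,-16.2500)
o1: d²=2 ≤ ρ²=18; F_rep = 8·(1,-1)/2² = (2.0000,-2.0000)
o2: d²=82 > ρ²=18 → inactive
o3: d²=180 > ρ²=18 → inactive
o4: d²=128 > ρ²=18 → inactive
F = F_att + ΣF_rep = (10.7500,-18.2500)
p' = p + 1/4·F = (-0.3125,0.4375)

Fx=10.7500 Fy=-18.2500 x'=-0.3125 y'=0.4375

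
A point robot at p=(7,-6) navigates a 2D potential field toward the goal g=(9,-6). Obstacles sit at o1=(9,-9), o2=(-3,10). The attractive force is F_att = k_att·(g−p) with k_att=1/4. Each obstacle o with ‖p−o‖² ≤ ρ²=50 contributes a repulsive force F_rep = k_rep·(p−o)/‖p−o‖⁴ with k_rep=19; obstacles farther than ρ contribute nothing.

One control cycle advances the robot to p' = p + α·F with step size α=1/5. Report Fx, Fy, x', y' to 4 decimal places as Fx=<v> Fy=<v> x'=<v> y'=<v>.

F_att = 1/4·(g−p) = 1/4·(2,0) = (0.5000,0.0000)
o1: d²=13 ≤ ρ²=50; F_rep = 19·(-2,3)/13² = (-0.2249,0.3373)
o2: d²=356 > ρ²=50 → inactive
F = F_att + ΣF_rep = (0.2751,0.3373)
p' = p + 1/5·F = (7.0550,-5.9325)

Fx=0.2751 Fy=0.3373 x'=7.0550 y'=-5.9325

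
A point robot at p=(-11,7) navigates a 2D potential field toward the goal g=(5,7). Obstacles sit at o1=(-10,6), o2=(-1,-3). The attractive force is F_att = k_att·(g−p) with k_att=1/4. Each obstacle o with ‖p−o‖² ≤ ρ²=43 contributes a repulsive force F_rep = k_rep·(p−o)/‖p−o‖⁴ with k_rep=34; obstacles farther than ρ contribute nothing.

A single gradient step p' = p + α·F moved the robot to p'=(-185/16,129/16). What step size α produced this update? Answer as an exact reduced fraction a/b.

F_att = 1/4·(g−p) = 1/4·(16,0) = (4.0000,0.0000)
o1: d²=2 ≤ ρ²=43; F_rep = 34·(-1,1)/2² = (-8.5000,8.5000)
o2: d²=200 > ρ²=43 → inactive
F = F_att + ΣF_rep = (-4.5000,8.5000)
Δp = p'−p = (-0.5625,1.0625); α = Δx/Fx = (-9/16) / (-9/2) = 1/8
check: Δy/Fy = (17/16) / (17/2) = 1/8 ✓

α = 1/8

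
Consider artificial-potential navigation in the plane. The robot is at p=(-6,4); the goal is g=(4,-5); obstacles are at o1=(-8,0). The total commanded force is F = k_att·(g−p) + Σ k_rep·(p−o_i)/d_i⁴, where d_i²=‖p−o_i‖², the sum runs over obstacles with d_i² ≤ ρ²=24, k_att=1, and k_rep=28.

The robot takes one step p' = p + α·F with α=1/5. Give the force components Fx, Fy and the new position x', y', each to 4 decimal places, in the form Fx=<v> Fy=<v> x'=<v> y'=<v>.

F_att = 1·(g−p) = 1·(10,-9) = (10.0000,-9.0000)
o1: d²=20 ≤ ρ²=24; F_rep = 28·(2,4)/20² = (0.1400,0.2800)
F = F_att + ΣF_rep = (10.1400,-8.7200)
p' = p + 1/5·F = (-3.9720,2.2560)

Fx=10.1400 Fy=-8.7200 x'=-3.9720 y'=2.2560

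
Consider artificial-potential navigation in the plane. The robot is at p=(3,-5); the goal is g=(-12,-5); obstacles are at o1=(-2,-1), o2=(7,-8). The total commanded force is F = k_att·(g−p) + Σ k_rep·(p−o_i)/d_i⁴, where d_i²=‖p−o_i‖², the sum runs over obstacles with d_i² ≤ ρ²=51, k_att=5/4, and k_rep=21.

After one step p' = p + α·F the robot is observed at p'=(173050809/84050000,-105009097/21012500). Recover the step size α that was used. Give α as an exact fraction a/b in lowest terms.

F_att = 5/4·(g−p) = 5/4·(-15,0) = (-18.7500,0.0000)
o1: d²=41 ≤ ρ²=51; F_rep = 21·(5,-4)/41² = (0.0625,-0.0500)
o2: d²=25 ≤ ρ²=51; F_rep = 21·(-4,3)/25² = (-0.1344,0.1008)
F = F_att + ΣF_rep = (-18.8219,0.0508)
Δp = p'−p = (-0.9411,0.0025); α = Δx/Fx = (-79099191/84050000) / (-79099191/4202500) = 1/20
check: Δy/Fy = (53403/21012500) / (53403/1050625) = 1/20 ✓

α = 1/20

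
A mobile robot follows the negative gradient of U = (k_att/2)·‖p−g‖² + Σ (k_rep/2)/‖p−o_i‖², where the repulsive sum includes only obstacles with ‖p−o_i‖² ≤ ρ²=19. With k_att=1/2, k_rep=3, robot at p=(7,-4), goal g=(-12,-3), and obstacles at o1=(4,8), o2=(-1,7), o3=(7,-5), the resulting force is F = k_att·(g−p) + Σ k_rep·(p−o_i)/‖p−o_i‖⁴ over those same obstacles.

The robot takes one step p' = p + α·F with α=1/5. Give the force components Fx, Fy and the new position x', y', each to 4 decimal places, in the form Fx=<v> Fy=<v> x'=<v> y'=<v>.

F_att = 1/2·(g−p) = 1/2·(-19,1) = (-9.5000,0.5000)
o1: d²=153 > ρ²=19 → inactive
o2: d²=185 > ρ²=19 → inactive
o3: d²=1 ≤ ρ²=19; F_rep = 3·(0,1)/1² = (0.0000,3.0000)
F = F_att + ΣF_rep = (-9.5000,3.5000)
p' = p + 1/5·F = (5.1000,-3.3000)

Fx=-9.5000 Fy=3.5000 x'=5.1000 y'=-3.3000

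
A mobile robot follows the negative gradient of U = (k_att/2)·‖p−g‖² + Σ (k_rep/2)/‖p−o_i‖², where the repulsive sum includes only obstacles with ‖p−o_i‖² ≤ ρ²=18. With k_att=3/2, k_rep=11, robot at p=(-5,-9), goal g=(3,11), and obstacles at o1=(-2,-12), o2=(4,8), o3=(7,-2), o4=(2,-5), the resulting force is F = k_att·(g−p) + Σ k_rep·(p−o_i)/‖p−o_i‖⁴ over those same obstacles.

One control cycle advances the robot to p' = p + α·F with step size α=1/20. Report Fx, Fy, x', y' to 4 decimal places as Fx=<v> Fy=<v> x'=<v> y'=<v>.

Fx=11.8981 Fy=30.1019 x'=-4.4051 y'=-7.4949

F_att = 3/2·(g−p) = 3/2·(8,20) = (12.0000,30.0000)
o1: d²=18 ≤ ρ²=18; F_rep = 11·(-3,3)/18² = (-0.1019,0.1019)
o2: d²=370 > ρ²=18 → inactive
o3: d²=193 > ρ²=18 → inactive
o4: d²=65 > ρ²=18 → inactive
F = F_att + ΣF_rep = (11.8981,30.1019)
p' = p + 1/20·F = (-4.4051,-7.4949)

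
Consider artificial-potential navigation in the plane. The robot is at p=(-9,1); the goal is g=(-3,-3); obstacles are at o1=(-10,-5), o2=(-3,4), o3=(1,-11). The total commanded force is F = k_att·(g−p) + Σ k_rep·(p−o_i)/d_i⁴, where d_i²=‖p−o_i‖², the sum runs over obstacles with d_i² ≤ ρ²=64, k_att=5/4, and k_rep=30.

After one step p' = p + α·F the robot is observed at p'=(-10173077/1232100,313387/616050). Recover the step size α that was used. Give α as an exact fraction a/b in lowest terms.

F_att = 5/4·(g−p) = 5/4·(6,-4) = (7.5000,-5.0000)
o1: d²=37 ≤ ρ²=64; F_rep = 30·(1,6)/37² = (0.0219,0.1315)
o2: d²=45 ≤ ρ²=64; F_rep = 30·(-6,-3)/45² = (-0.0889,-0.0444)
o3: d²=244 > ρ²=64 → inactive
F = F_att + ΣF_rep = (7.4330,-4.9130)
Δp = p'−p = (0.7433,-0.4913); α = Δx/Fx = (915823/1232100) / (915823/123210) = 1/10
check: Δy/Fy = (-302663/616050) / (-302663/61605) = 1/10 ✓

α = 1/10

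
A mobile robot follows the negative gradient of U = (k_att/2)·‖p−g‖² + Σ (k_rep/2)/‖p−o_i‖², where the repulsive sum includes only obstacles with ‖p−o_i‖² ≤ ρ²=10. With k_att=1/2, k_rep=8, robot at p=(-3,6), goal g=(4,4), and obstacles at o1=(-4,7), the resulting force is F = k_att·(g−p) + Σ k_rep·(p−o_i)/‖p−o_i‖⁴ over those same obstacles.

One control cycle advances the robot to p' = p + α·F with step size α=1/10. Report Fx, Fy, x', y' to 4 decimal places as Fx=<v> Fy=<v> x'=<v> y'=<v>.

Fx=5.5000 Fy=-3.0000 x'=-2.4500 y'=5.7000

F_att = 1/2·(g−p) = 1/2·(7,-2) = (3.5000,-1.0000)
o1: d²=2 ≤ ρ²=10; F_rep = 8·(1,-1)/2² = (2.0000,-2.0000)
F = F_att + ΣF_rep = (5.5000,-3.0000)
p' = p + 1/10·F = (-2.4500,5.7000)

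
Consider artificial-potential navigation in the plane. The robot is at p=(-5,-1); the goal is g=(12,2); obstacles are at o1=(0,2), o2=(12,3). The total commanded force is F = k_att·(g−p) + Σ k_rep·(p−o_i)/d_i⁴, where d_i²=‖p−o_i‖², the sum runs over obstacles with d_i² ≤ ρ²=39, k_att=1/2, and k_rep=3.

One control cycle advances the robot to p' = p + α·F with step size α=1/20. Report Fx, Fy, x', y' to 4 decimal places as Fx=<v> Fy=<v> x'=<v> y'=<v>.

Fx=8.4870 Fy=1.4922 x'=-4.5756 y'=-0.9254

F_att = 1/2·(g−p) = 1/2·(17,3) = (8.5000,1.5000)
o1: d²=34 ≤ ρ²=39; F_rep = 3·(-5,-3)/34² = (-0.0130,-0.0078)
o2: d²=305 > ρ²=39 → inactive
F = F_att + ΣF_rep = (8.4870,1.4922)
p' = p + 1/20·F = (-4.5756,-0.9254)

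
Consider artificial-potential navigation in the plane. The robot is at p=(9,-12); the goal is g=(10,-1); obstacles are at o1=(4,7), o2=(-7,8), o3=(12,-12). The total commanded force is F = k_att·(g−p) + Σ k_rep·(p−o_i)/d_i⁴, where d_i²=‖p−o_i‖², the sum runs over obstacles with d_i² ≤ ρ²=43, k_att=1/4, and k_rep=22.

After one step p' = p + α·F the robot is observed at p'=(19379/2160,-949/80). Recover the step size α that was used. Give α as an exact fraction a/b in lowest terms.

α = 1/20

F_att = 1/4·(g−p) = 1/4·(1,11) = (0.2500,2.7500)
o1: d²=386 > ρ²=43 → inactive
o2: d²=656 > ρ²=43 → inactive
o3: d²=9 ≤ ρ²=43; F_rep = 22·(-3,0)/9² = (-0.8148,0.0000)
F = F_att + ΣF_rep = (-0.5648,2.7500)
Δp = p'−p = (-0.0282,0.1375); α = Δx/Fx = (-61/2160) / (-61/108) = 1/20
check: Δy/Fy = (11/80) / (11/4) = 1/20 ✓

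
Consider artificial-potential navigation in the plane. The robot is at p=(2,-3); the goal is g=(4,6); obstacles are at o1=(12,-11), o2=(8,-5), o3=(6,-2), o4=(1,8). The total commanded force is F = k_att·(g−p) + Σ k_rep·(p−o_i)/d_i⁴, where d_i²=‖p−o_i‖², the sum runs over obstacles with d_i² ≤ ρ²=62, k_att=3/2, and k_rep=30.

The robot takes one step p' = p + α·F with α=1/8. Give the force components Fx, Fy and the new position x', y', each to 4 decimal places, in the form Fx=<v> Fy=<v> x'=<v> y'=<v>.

Fx=2.4723 Fy=13.4337 x'=2.3090 y'=-1.3208

F_att = 3/2·(g−p) = 3/2·(2,9) = (3.0000,13.5000)
o1: d²=164 > ρ²=62 → inactive
o2: d²=40 ≤ ρ²=62; F_rep = 30·(-6,2)/40² = (-0.1125,0.0375)
o3: d²=17 ≤ ρ²=62; F_rep = 30·(-4,-1)/17² = (-0.4152,-0.1038)
o4: d²=122 > ρ²=62 → inactive
F = F_att + ΣF_rep = (2.4723,13.4337)
p' = p + 1/8·F = (2.3090,-1.3208)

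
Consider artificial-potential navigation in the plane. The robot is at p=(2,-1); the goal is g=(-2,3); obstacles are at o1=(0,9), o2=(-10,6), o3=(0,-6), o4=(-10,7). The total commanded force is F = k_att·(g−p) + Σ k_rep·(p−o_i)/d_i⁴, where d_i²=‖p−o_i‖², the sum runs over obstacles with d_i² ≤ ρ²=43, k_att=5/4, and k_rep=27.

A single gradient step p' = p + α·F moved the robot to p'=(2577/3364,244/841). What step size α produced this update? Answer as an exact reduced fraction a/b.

F_att = 5/4·(g−p) = 5/4·(-4,4) = (-5.0000,5.0000)
o1: d²=104 > ρ²=43 → inactive
o2: d²=193 > ρ²=43 → inactive
o3: d²=29 ≤ ρ²=43; F_rep = 27·(2,5)/29² = (0.0642,0.1605)
o4: d²=208 > ρ²=43 → inactive
F = F_att + ΣF_rep = (-4.9358,5.1605)
Δp = p'−p = (-1.2339,1.2901); α = Δx/Fx = (-4151/3364) / (-4151/841) = 1/4
check: Δy/Fy = (1085/841) / (4340/841) = 1/4 ✓

α = 1/4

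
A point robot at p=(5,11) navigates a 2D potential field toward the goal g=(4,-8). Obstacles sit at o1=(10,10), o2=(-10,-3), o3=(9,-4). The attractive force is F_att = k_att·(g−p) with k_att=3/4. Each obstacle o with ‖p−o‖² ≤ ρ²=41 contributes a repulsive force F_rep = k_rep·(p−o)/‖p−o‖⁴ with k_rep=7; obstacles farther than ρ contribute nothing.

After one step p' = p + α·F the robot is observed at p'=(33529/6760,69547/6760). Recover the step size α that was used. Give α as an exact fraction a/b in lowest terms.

F_att = 3/4·(g−p) = 3/4·(-1,-19) = (-0.7500,-14.2500)
o1: d²=26 ≤ ρ²=41; F_rep = 7·(-5,1)/26² = (-0.0518,0.0104)
o2: d²=421 > ρ²=41 → inactive
o3: d²=241 > ρ²=41 → inactive
F = F_att + ΣF_rep = (-0.8018,-14.2396)
Δp = p'−p = (-0.0401,-0.7120); α = Δx/Fx = (-271/6760) / (-271/338) = 1/20
check: Δy/Fy = (-4813/6760) / (-4813/338) = 1/20 ✓

α = 1/20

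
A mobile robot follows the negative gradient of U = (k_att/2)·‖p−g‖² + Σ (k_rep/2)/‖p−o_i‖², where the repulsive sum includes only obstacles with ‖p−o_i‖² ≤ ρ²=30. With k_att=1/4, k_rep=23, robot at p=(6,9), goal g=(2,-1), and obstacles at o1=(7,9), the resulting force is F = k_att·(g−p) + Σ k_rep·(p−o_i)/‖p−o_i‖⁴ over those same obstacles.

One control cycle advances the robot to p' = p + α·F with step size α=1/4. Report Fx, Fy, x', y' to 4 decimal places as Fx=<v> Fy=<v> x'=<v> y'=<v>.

F_att = 1/4·(g−p) = 1/4·(-4,-10) = (-1.0000,-2.5000)
o1: d²=1 ≤ ρ²=30; F_rep = 23·(-1,0)/1² = (-23.0000,0.0000)
F = F_att + ΣF_rep = (-24.0000,-2.5000)
p' = p + 1/4·F = (0.0000,8.3750)

Fx=-24.0000 Fy=-2.5000 x'=0.0000 y'=8.3750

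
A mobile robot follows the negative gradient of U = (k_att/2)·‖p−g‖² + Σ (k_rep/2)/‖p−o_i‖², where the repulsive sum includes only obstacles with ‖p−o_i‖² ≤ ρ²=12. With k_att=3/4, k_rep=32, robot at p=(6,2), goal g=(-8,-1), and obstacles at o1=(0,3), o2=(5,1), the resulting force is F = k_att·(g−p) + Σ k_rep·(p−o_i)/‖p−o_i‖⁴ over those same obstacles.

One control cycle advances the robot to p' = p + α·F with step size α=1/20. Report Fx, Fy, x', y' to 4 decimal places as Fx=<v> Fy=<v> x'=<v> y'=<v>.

F_att = 3/4·(g−p) = 3/4·(-14,-3) = (-10.5000,-2.2500)
o1: d²=37 > ρ²=12 → inactive
o2: d²=2 ≤ ρ²=12; F_rep = 32·(1,1)/2² = (8.0000,8.0000)
F = F_att + ΣF_rep = (-2.5000,5.7500)
p' = p + 1/20·F = (5.8750,2.2875)

Fx=-2.5000 Fy=5.7500 x'=5.8750 y'=2.2875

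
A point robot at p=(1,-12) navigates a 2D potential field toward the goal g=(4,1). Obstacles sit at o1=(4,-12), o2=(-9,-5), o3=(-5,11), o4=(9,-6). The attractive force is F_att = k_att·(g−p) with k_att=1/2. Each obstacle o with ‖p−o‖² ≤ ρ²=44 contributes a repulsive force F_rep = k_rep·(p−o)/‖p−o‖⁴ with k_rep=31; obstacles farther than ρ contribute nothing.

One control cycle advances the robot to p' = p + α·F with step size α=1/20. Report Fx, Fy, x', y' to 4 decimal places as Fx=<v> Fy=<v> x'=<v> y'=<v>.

F_att = 1/2·(g−p) = 1/2·(3,13) = (1.5000,6.5000)
o1: d²=9 ≤ ρ²=44; F_rep = 31·(-3,0)/9² = (-1.1481,0.0000)
o2: d²=149 > ρ²=44 → inactive
o3: d²=565 > ρ²=44 → inactive
o4: d²=100 > ρ²=44 → inactive
F = F_att + ΣF_rep = (0.3519,6.5000)
p' = p + 1/20·F = (1.0176,-11.6750)

Fx=0.3519 Fy=6.5000 x'=1.0176 y'=-11.6750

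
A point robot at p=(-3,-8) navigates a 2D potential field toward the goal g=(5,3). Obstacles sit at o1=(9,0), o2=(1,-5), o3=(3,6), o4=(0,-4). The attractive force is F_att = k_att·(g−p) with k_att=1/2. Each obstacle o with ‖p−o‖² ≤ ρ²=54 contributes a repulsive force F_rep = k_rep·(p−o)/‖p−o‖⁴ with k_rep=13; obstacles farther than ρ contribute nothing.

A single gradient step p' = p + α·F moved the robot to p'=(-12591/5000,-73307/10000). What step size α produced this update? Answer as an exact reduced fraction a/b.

F_att = 1/2·(g−p) = 1/2·(8,11) = (4.0000,5.5000)
o1: d²=208 > ρ²=54 → inactive
o2: d²=25 ≤ ρ²=54; F_rep = 13·(-4,-3)/25² = (-0.0832,-0.0624)
o3: d²=232 > ρ²=54 → inactive
o4: d²=25 ≤ ρ²=54; F_rep = 13·(-3,-4)/25² = (-0.0624,-0.0832)
F = F_att + ΣF_rep = (3.8544,5.3544)
Δp = p'−p = (0.4818,0.6693); α = Δx/Fx = (2409/5000) / (2409/625) = 1/8
check: Δy/Fy = (6693/10000) / (6693/1250) = 1/8 ✓

α = 1/8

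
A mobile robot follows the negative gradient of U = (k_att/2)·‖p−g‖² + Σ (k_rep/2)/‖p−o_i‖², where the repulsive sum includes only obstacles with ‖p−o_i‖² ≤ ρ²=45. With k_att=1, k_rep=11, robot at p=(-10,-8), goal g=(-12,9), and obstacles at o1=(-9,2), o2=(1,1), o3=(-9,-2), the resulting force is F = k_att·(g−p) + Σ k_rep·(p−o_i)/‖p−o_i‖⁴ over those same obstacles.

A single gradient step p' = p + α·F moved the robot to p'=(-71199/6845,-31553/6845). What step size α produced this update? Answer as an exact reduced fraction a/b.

α = 1/5

F_att = 1·(g−p) = 1·(-2,17) = (-2.0000,17.0000)
o1: d²=101 > ρ²=45 → inactive
o2: d²=202 > ρ²=45 → inactive
o3: d²=37 ≤ ρ²=45; F_rep = 11·(-1,-6)/37² = (-0.0080,-0.0482)
F = F_att + ΣF_rep = (-2.0080,16.9518)
Δp = p'−p = (-0.4016,3.3904); α = Δx/Fx = (-2749/6845) / (-2749/1369) = 1/5
check: Δy/Fy = (23207/6845) / (23207/1369) = 1/5 ✓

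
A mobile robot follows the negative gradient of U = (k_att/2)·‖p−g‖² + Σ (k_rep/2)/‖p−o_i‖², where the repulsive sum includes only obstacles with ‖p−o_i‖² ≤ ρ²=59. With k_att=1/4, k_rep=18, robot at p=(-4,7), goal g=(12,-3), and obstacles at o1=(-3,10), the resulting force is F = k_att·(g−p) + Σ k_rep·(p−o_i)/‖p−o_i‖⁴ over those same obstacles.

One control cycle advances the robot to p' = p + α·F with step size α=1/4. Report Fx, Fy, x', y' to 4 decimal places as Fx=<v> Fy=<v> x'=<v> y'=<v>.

Fx=3.8200 Fy=-3.0400 x'=-3.0450 y'=6.2400

F_att = 1/4·(g−p) = 1/4·(16,-10) = (4.0000,-2.5000)
o1: d²=10 ≤ ρ²=59; F_rep = 18·(-1,-3)/10² = (-0.1800,-0.5400)
F = F_att + ΣF_rep = (3.8200,-3.0400)
p' = p + 1/4·F = (-3.0450,6.2400)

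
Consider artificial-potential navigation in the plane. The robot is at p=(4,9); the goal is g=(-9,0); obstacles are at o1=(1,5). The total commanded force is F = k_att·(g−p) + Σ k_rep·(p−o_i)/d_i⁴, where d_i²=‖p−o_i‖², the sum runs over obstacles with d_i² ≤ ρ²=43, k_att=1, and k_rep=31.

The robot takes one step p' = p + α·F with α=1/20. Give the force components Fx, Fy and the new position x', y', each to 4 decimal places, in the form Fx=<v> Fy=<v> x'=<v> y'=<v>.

Fx=-12.8512 Fy=-8.8016 x'=3.3574 y'=8.5599

F_att = 1·(g−p) = 1·(-13,-9) = (-13.0000,-9.0000)
o1: d²=25 ≤ ρ²=43; F_rep = 31·(3,4)/25² = (0.1488,0.1984)
F = F_att + ΣF_rep = (-12.8512,-8.8016)
p' = p + 1/20·F = (3.3574,8.5599)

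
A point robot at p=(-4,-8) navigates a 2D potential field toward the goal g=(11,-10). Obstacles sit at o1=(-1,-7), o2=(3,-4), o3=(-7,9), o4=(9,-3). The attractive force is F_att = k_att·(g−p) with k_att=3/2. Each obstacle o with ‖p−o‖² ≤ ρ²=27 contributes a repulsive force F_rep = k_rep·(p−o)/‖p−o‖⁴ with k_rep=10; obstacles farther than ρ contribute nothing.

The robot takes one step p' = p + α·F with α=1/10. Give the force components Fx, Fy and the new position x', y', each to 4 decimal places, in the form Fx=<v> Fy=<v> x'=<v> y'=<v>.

F_att = 3/2·(g−p) = 3/2·(15,-2) = (22.5000,-3.0000)
o1: d²=10 ≤ ρ²=27; F_rep = 10·(-3,-1)/10² = (-0.3000,-0.1000)
o2: d²=65 > ρ²=27 → inactive
o3: d²=298 > ρ²=27 → inactive
o4: d²=194 > ρ²=27 → inactive
F = F_att + ΣF_rep = (22.2000,-3.1000)
p' = p + 1/10·F = (-1.7800,-8.3100)

Fx=22.2000 Fy=-3.1000 x'=-1.7800 y'=-8.3100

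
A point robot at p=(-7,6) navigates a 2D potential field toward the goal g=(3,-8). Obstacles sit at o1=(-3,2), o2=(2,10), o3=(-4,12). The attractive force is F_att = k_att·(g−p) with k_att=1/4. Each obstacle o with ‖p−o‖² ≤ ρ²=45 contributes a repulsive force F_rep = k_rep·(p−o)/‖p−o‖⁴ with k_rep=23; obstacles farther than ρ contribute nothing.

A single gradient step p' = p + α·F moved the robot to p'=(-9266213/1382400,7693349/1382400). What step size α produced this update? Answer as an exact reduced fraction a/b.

α = 1/8

F_att = 1/4·(g−p) = 1/4·(10,-14) = (2.5000,-3.5000)
o1: d²=32 ≤ ρ²=45; F_rep = 23·(-4,4)/32² = (-0.0898,0.0898)
o2: d²=97 > ρ²=45 → inactive
o3: d²=45 ≤ ρ²=45; F_rep = 23·(-3,-6)/45² = (-0.0341,-0.0681)
F = F_att + ΣF_rep = (2.3761,-3.4783)
Δp = p'−p = (0.2970,-0.4348); α = Δx/Fx = (410587/1382400) / (410587/172800) = 1/8
check: Δy/Fy = (-601051/1382400) / (-601051/172800) = 1/8 ✓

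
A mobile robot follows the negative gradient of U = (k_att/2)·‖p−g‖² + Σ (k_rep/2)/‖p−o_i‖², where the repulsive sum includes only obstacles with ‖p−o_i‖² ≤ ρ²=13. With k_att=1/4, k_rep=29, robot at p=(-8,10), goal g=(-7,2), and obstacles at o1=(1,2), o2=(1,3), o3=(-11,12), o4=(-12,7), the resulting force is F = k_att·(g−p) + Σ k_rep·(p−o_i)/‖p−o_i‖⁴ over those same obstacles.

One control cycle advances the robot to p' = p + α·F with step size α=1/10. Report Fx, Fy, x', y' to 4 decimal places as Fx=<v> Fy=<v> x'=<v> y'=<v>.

F_att = 1/4·(g−p) = 1/4·(1,-8) = (0.2500,-2.0000)
o1: d²=145 > ρ²=13 → inactive
o2: d²=130 > ρ²=13 → inactive
o3: d²=13 ≤ ρ²=13; F_rep = 29·(3,-2)/13² = (0.5148,-0.3432)
o4: d²=25 > ρ²=13 → inactive
F = F_att + ΣF_rep = (0.7648,-2.3432)
p' = p + 1/10·F = (-7.9235,9.7657)

Fx=0.7648 Fy=-2.3432 x'=-7.9235 y'=9.7657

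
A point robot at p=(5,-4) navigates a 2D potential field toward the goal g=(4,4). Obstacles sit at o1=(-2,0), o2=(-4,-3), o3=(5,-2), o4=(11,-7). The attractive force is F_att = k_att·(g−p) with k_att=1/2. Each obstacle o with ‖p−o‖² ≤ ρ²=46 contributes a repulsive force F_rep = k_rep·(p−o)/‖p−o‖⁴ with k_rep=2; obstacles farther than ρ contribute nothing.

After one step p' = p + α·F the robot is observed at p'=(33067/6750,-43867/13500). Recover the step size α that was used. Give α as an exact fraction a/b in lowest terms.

α = 1/5

F_att = 1/2·(g−p) = 1/2·(-1,8) = (-0.5000,4.0000)
o1: d²=65 > ρ²=46 → inactive
o2: d²=82 > ρ²=46 → inactive
o3: d²=4 ≤ ρ²=46; F_rep = 2·(0,-2)/4² = (0.0000,-0.2500)
o4: d²=45 ≤ ρ²=46; F_rep = 2·(-6,3)/45² = (-0.0059,0.0030)
F = F_att + ΣF_rep = (-0.5059,3.7530)
Δp = p'−p = (-0.1012,0.7506); α = Δx/Fx = (-683/6750) / (-683/1350) = 1/5
check: Δy/Fy = (10133/13500) / (10133/2700) = 1/5 ✓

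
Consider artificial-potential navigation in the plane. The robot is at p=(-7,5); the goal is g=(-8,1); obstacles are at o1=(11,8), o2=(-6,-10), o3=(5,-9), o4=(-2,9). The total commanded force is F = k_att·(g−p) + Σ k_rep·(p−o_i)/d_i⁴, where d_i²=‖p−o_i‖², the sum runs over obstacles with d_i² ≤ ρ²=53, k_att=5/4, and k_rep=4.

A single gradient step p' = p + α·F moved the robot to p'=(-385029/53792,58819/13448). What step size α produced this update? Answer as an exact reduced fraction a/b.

α = 1/8

F_att = 5/4·(g−p) = 5/4·(-1,-4) = (-1.2500,-5.0000)
o1: d²=333 > ρ²=53 → inactive
o2: d²=226 > ρ²=53 → inactive
o3: d²=340 > ρ²=53 → inactive
o4: d²=41 ≤ ρ²=53; F_rep = 4·(-5,-4)/41² = (-0.0119,-0.0095)
F = F_att + ΣF_rep = (-1.2619,-5.0095)
Δp = p'−p = (-0.1577,-0.6262); α = Δx/Fx = (-8485/53792) / (-8485/6724) = 1/8
check: Δy/Fy = (-8421/13448) / (-8421/1681) = 1/8 ✓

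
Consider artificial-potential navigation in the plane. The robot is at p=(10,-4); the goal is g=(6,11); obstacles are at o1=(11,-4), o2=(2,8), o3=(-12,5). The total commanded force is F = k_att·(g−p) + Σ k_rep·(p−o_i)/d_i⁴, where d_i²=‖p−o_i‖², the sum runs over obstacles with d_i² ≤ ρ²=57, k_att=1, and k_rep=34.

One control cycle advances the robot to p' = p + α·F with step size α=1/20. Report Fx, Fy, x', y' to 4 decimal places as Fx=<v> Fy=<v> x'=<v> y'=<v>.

Fx=-38.0000 Fy=15.0000 x'=8.1000 y'=-3.2500

F_att = 1·(g−p) = 1·(-4,15) = (-4.0000,15.0000)
o1: d²=1 ≤ ρ²=57; F_rep = 34·(-1,0)/1² = (-34.0000,0.0000)
o2: d²=208 > ρ²=57 → inactive
o3: d²=565 > ρ²=57 → inactive
F = F_att + ΣF_rep = (-38.0000,15.0000)
p' = p + 1/20·F = (8.1000,-3.2500)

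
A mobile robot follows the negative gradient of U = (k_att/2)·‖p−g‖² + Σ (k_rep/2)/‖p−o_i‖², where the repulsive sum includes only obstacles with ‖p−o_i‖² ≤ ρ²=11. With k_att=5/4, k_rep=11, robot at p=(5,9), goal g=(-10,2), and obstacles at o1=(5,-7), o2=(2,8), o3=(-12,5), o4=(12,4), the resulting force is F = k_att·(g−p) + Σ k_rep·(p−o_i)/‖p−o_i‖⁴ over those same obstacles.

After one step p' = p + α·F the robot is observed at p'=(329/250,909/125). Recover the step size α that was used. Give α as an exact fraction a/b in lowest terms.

α = 1/5

F_att = 5/4·(g−p) = 5/4·(-15,-7) = (-18.7500,-8.7500)
o1: d²=256 > ρ²=11 → inactive
o2: d²=10 ≤ ρ²=11; F_rep = 11·(3,1)/10² = (0.3300,0.1100)
o3: d²=305 > ρ²=11 → inactive
o4: d²=74 > ρ²=11 → inactive
F = F_att + ΣF_rep = (-18.4200,-8.6400)
Δp = p'−p = (-3.6840,-1.7280); α = Δx/Fx = (-921/250) / (-921/50) = 1/5
check: Δy/Fy = (-216/125) / (-216/25) = 1/5 ✓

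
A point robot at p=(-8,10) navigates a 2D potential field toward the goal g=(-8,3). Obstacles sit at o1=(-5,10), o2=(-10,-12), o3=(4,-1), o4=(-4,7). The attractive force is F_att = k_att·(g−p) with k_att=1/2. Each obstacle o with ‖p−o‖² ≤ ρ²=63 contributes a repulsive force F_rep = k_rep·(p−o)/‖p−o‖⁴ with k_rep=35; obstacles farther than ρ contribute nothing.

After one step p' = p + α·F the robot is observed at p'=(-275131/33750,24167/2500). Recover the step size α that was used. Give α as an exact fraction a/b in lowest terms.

F_att = 1/2·(g−p) = 1/2·(0,-7) = (0.0000,-3.5000)
o1: d²=9 ≤ ρ²=63; F_rep = 35·(-3,0)/9² = (-1.2963,0.0000)
o2: d²=488 > ρ²=63 → inactive
o3: d²=265 > ρ²=63 → inactive
o4: d²=25 ≤ ρ²=63; F_rep = 35·(-4,3)/25² = (-0.2240,0.1680)
F = F_att + ΣF_rep = (-1.5203,-3.3320)
Δp = p'−p = (-0.1520,-0.3332); α = Δx/Fx = (-5131/33750) / (-5131/3375) = 1/10
check: Δy/Fy = (-833/2500) / (-833/250) = 1/10 ✓

α = 1/10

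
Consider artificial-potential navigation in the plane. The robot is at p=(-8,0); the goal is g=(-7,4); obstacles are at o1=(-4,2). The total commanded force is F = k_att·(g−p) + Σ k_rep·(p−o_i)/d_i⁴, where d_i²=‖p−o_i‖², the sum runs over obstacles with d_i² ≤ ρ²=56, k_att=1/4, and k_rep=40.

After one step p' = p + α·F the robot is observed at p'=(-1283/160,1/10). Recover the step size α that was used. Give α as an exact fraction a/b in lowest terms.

α = 1/8

F_att = 1/4·(g−p) = 1/4·(1,4) = (0.2500,1.0000)
o1: d²=20 ≤ ρ²=56; F_rep = 40·(-4,-2)/20² = (-0.4000,-0.2000)
F = F_att + ΣF_rep = (-0.1500,0.8000)
Δp = p'−p = (-0.0187,0.1000); α = Δx/Fx = (-3/160) / (-3/20) = 1/8
check: Δy/Fy = (1/10) / (4/5) = 1/8 ✓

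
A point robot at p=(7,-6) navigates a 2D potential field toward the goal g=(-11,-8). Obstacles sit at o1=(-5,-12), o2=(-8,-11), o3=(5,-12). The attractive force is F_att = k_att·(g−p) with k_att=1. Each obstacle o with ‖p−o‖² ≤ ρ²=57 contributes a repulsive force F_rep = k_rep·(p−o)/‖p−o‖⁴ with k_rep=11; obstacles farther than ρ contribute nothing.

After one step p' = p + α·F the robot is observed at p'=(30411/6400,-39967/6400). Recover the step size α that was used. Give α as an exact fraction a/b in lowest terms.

α = 1/8

F_att = 1·(g−p) = 1·(-18,-2) = (-18.0000,-2.0000)
o1: d²=180 > ρ²=57 → inactive
o2: d²=250 > ρ²=57 → inactive
o3: d²=40 ≤ ρ²=57; F_rep = 11·(2,6)/40² = (0.0138,0.0413)
F = F_att + ΣF_rep = (-17.9862,-1.9587)
Δp = p'−p = (-2.2483,-0.2448); α = Δx/Fx = (-14389/6400) / (-14389/800) = 1/8
check: Δy/Fy = (-1567/6400) / (-1567/800) = 1/8 ✓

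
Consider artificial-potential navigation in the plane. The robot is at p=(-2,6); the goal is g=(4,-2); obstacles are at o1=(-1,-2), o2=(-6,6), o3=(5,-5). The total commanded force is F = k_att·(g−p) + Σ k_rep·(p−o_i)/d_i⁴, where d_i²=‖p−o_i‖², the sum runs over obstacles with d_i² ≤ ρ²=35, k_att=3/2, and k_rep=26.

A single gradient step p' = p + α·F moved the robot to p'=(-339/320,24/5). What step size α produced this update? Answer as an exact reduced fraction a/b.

F_att = 3/2·(g−p) = 3/2·(6,-8) = (9.0000,-12.0000)
o1: d²=65 > ρ²=35 → inactive
o2: d²=16 ≤ ρ²=35; F_rep = 26·(4,0)/16² = (0.4062,0.0000)
o3: d²=170 > ρ²=35 → inactive
F = F_att + ΣF_rep = (9.4062,-12.0000)
Δp = p'−p = (0.9406,-1.2000); α = Δx/Fx = (301/320) / (301/32) = 1/10
check: Δy/Fy = (-6/5) / (-12) = 1/10 ✓

α = 1/10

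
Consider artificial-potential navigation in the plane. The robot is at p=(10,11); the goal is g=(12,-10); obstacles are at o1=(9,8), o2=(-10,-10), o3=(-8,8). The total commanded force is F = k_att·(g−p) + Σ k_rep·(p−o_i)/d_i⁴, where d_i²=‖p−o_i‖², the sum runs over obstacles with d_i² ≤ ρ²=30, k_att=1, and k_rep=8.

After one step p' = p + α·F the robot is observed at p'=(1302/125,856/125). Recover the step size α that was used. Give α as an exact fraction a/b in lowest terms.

α = 1/5

F_att = 1·(g−p) = 1·(2,-21) = (2.0000,-21.0000)
o1: d²=10 ≤ ρ²=30; F_rep = 8·(1,3)/10² = (0.0800,0.2400)
o2: d²=841 > ρ²=30 → inactive
o3: d²=333 > ρ²=30 → inactive
F = F_att + ΣF_rep = (2.0800,-20.7600)
Δp = p'−p = (0.4160,-4.1520); α = Δx/Fx = (52/125) / (52/25) = 1/5
check: Δy/Fy = (-519/125) / (-519/25) = 1/5 ✓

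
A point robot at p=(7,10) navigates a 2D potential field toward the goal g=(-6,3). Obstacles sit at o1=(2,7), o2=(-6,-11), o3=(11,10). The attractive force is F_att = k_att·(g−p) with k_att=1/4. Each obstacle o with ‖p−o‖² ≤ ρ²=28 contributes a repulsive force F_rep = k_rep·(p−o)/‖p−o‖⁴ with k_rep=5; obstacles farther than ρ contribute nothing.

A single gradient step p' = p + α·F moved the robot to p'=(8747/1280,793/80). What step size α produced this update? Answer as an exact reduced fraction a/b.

α = 1/20

F_att = 1/4·(g−p) = 1/4·(-13,-7) = (-3.2500,-1.7500)
o1: d²=34 > ρ²=28 → inactive
o2: d²=610 > ρ²=28 → inactive
o3: d²=16 ≤ ρ²=28; F_rep = 5·(-4,0)/16² = (-0.0781,0.0000)
F = F_att + ΣF_rep = (-3.3281,-1.7500)
Δp = p'−p = (-0.1664,-0.0875); α = Δx/Fx = (-213/1280) / (-213/64) = 1/20
check: Δy/Fy = (-7/80) / (-7/4) = 1/20 ✓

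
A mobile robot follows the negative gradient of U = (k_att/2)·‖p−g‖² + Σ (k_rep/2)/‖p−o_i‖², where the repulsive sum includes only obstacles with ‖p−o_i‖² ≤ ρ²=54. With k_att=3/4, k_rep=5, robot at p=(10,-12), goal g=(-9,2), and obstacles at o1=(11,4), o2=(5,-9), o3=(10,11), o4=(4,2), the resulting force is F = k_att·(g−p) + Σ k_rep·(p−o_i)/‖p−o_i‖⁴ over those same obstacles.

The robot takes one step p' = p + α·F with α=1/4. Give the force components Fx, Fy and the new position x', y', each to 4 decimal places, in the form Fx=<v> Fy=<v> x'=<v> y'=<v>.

Fx=-14.2284 Fy=10.4870 x'=6.4429 y'=-9.3782

F_att = 3/4·(g−p) = 3/4·(-19,14) = (-14.2500,10.5000)
o1: d²=257 > ρ²=54 → inactive
o2: d²=34 ≤ ρ²=54; F_rep = 5·(5,-3)/34² = (0.0216,-0.0130)
o3: d²=529 > ρ²=54 → inactive
o4: d²=232 > ρ²=54 → inactive
F = F_att + ΣF_rep = (-14.2284,10.4870)
p' = p + 1/4·F = (6.4429,-9.3782)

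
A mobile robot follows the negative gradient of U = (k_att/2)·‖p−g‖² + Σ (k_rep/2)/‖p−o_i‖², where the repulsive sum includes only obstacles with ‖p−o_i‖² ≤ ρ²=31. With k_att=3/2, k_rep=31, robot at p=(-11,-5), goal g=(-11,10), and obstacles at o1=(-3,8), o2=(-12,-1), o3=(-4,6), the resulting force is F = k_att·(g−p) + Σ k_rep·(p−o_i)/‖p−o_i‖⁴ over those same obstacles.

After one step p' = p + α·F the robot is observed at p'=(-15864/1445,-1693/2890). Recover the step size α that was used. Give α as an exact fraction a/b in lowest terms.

F_att = 3/2·(g−p) = 3/2·(0,15) = (0.0000,22.5000)
o1: d²=233 > ρ²=31 → inactive
o2: d²=17 ≤ ρ²=31; F_rep = 31·(1,-4)/17² = (0.1073,-0.4291)
o3: d²=170 > ρ²=31 → inactive
F = F_att + ΣF_rep = (0.1073,22.0709)
Δp = p'−p = (0.0215,4.4142); α = Δx/Fx = (31/1445) / (31/289) = 1/5
check: Δy/Fy = (12757/2890) / (12757/578) = 1/5 ✓

α = 1/5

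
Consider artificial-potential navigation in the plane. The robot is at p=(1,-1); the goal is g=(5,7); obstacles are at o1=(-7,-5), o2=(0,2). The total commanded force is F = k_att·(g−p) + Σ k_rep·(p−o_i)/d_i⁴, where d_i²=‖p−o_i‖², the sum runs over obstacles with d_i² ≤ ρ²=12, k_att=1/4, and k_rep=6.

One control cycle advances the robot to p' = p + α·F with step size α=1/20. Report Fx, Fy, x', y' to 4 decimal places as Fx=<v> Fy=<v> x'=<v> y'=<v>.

F_att = 1/4·(g−p) = 1/4·(4,8) = (1.0000,2.0000)
o1: d²=80 > ρ²=12 → inactive
o2: d²=10 ≤ ρ²=12; F_rep = 6·(1,-3)/10² = (0.0600,-0.1800)
F = F_att + ΣF_rep = (1.0600,1.8200)
p' = p + 1/20·F = (1.0530,-0.9090)

Fx=1.0600 Fy=1.8200 x'=1.0530 y'=-0.9090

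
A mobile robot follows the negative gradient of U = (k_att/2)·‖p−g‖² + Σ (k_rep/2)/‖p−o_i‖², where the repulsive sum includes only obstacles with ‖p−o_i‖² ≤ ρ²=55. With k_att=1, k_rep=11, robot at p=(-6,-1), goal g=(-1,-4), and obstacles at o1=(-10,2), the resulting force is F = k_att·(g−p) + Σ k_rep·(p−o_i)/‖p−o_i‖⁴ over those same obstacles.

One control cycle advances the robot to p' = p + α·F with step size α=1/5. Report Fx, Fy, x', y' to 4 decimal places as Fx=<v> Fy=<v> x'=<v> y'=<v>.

F_att = 1·(g−p) = 1·(5,-3) = (5.0000,-3.0000)
o1: d²=25 ≤ ρ²=55; F_rep = 11·(4,-3)/25² = (0.0704,-0.0528)
F = F_att + ΣF_rep = (5.0704,-3.0528)
p' = p + 1/5·F = (-4.9859,-1.6106)

Fx=5.0704 Fy=-3.0528 x'=-4.9859 y'=-1.6106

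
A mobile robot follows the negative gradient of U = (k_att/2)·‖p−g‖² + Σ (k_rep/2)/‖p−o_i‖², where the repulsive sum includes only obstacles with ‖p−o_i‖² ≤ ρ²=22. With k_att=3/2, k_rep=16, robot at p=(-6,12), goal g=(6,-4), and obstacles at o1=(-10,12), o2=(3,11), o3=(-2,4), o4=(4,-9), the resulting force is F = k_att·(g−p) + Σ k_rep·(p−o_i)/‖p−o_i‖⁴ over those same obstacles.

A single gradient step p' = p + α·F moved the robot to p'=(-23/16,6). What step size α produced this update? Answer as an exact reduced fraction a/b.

α = 1/4

F_att = 3/2·(g−p) = 3/2·(12,-16) = (18.0000,-24.0000)
o1: d²=16 ≤ ρ²=22; F_rep = 16·(4,0)/16² = (0.2500,0.0000)
o2: d²=82 > ρ²=22 → inactive
o3: d²=80 > ρ²=22 → inactive
o4: d²=541 > ρ²=22 → inactive
F = F_att + ΣF_rep = (18.2500,-24.0000)
Δp = p'−p = (4.5625,-6.0000); α = Δx/Fx = (73/16) / (73/4) = 1/4
check: Δy/Fy = (-6) / (-24) = 1/4 ✓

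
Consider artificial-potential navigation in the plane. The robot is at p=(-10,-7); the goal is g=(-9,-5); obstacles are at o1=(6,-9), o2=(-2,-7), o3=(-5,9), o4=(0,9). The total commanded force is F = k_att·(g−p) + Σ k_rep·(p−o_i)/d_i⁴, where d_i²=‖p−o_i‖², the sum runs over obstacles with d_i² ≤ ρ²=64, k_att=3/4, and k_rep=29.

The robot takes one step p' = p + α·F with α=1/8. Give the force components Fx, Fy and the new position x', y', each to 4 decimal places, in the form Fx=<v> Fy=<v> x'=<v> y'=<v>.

Fx=0.6934 Fy=1.5000 x'=-9.9133 y'=-6.8125

F_att = 3/4·(g−p) = 3/4·(1,2) = (0.7500,1.5000)
o1: d²=260 > ρ²=64 → inactive
o2: d²=64 ≤ ρ²=64; F_rep = 29·(-8,0)/64² = (-0.0566,0.0000)
o3: d²=281 > ρ²=64 → inactive
o4: d²=356 > ρ²=64 → inactive
F = F_att + ΣF_rep = (0.6934,1.5000)
p' = p + 1/8·F = (-9.9133,-6.8125)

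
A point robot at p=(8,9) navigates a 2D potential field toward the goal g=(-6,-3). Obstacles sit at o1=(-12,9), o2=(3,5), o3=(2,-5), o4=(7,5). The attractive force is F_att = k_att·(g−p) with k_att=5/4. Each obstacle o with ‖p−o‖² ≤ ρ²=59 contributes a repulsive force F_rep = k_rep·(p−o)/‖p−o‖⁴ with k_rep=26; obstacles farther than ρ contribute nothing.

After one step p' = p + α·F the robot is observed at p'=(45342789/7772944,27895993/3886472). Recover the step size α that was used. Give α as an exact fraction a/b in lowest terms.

F_att = 5/4·(g−p) = 5/4·(-14,-12) = (-17.5000,-15.0000)
o1: d²=400 > ρ²=59 → inactive
o2: d²=41 ≤ ρ²=59; F_rep = 26·(5,4)/41² = (0.0773,0.0619)
o3: d²=232 > ρ²=59 → inactive
o4: d²=17 ≤ ρ²=59; F_rep = 26·(1,4)/17² = (0.0900,0.3599)
F = F_att + ΣF_rep = (-17.3327,-14.5783)
Δp = p'−p = (-2.1666,-1.8223); α = Δx/Fx = (-16840763/7772944) / (-16840763/971618) = 1/8
check: Δy/Fy = (-7082255/3886472) / (-7082255/485809) = 1/8 ✓

α = 1/8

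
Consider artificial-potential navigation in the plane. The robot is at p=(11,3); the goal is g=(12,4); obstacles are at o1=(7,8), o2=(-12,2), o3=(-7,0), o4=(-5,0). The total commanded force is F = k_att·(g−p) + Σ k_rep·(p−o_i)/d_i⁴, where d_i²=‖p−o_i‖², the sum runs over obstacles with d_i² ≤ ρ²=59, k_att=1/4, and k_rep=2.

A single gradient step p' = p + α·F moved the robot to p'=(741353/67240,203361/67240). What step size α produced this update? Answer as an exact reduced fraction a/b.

α = 1/10

F_att = 1/4·(g−p) = 1/4·(1,1) = (0.2500,0.2500)
o1: d²=41 ≤ ρ²=59; F_rep = 2·(4,-5)/41² = (0.0048,-0.0059)
o2: d²=530 > ρ²=59 → inactive
o3: d²=333 > ρ²=59 → inactive
o4: d²=265 > ρ²=59 → inactive
F = F_att + ΣF_rep = (0.2548,0.2441)
Δp = p'−p = (0.0255,0.0244); α = Δx/Fx = (1713/67240) / (1713/6724) = 1/10
check: Δy/Fy = (1641/67240) / (1641/6724) = 1/10 ✓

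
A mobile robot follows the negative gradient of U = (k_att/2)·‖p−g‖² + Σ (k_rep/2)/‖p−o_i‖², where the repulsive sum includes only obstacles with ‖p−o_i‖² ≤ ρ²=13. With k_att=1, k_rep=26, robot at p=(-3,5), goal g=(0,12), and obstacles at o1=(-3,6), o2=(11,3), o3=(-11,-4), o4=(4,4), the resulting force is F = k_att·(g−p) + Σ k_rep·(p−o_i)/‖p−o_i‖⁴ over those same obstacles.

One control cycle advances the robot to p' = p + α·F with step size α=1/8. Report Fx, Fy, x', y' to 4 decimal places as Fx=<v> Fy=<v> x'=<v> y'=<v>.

Fx=3.0000 Fy=-19.0000 x'=-2.6250 y'=2.6250

F_att = 1·(g−p) = 1·(3,7) = (3.0000,7.0000)
o1: d²=1 ≤ ρ²=13; F_rep = 26·(0,-1)/1² = (0.0000,-26.0000)
o2: d²=200 > ρ²=13 → inactive
o3: d²=145 > ρ²=13 → inactive
o4: d²=50 > ρ²=13 → inactive
F = F_att + ΣF_rep = (3.0000,-19.0000)
p' = p + 1/8·F = (-2.6250,2.6250)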